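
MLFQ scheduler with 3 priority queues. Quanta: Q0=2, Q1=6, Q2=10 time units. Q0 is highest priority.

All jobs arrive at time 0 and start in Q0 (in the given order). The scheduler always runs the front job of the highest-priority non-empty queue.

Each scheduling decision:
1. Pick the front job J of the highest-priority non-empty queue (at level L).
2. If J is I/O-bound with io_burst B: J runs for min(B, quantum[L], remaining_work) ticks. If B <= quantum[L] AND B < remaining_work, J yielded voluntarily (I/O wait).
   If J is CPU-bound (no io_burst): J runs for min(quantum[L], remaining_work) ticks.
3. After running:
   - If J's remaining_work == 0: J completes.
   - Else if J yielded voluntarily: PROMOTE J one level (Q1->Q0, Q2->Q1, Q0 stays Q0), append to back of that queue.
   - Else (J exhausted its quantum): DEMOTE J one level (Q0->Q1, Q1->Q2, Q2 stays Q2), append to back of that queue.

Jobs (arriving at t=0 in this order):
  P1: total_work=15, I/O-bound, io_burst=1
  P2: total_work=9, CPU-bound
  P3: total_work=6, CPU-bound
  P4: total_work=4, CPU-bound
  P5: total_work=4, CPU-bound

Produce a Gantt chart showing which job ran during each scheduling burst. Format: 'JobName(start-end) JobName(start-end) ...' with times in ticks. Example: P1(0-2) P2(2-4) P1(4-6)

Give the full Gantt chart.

t=0-1: P1@Q0 runs 1, rem=14, I/O yield, promote→Q0. Q0=[P2,P3,P4,P5,P1] Q1=[] Q2=[]
t=1-3: P2@Q0 runs 2, rem=7, quantum used, demote→Q1. Q0=[P3,P4,P5,P1] Q1=[P2] Q2=[]
t=3-5: P3@Q0 runs 2, rem=4, quantum used, demote→Q1. Q0=[P4,P5,P1] Q1=[P2,P3] Q2=[]
t=5-7: P4@Q0 runs 2, rem=2, quantum used, demote→Q1. Q0=[P5,P1] Q1=[P2,P3,P4] Q2=[]
t=7-9: P5@Q0 runs 2, rem=2, quantum used, demote→Q1. Q0=[P1] Q1=[P2,P3,P4,P5] Q2=[]
t=9-10: P1@Q0 runs 1, rem=13, I/O yield, promote→Q0. Q0=[P1] Q1=[P2,P3,P4,P5] Q2=[]
t=10-11: P1@Q0 runs 1, rem=12, I/O yield, promote→Q0. Q0=[P1] Q1=[P2,P3,P4,P5] Q2=[]
t=11-12: P1@Q0 runs 1, rem=11, I/O yield, promote→Q0. Q0=[P1] Q1=[P2,P3,P4,P5] Q2=[]
t=12-13: P1@Q0 runs 1, rem=10, I/O yield, promote→Q0. Q0=[P1] Q1=[P2,P3,P4,P5] Q2=[]
t=13-14: P1@Q0 runs 1, rem=9, I/O yield, promote→Q0. Q0=[P1] Q1=[P2,P3,P4,P5] Q2=[]
t=14-15: P1@Q0 runs 1, rem=8, I/O yield, promote→Q0. Q0=[P1] Q1=[P2,P3,P4,P5] Q2=[]
t=15-16: P1@Q0 runs 1, rem=7, I/O yield, promote→Q0. Q0=[P1] Q1=[P2,P3,P4,P5] Q2=[]
t=16-17: P1@Q0 runs 1, rem=6, I/O yield, promote→Q0. Q0=[P1] Q1=[P2,P3,P4,P5] Q2=[]
t=17-18: P1@Q0 runs 1, rem=5, I/O yield, promote→Q0. Q0=[P1] Q1=[P2,P3,P4,P5] Q2=[]
t=18-19: P1@Q0 runs 1, rem=4, I/O yield, promote→Q0. Q0=[P1] Q1=[P2,P3,P4,P5] Q2=[]
t=19-20: P1@Q0 runs 1, rem=3, I/O yield, promote→Q0. Q0=[P1] Q1=[P2,P3,P4,P5] Q2=[]
t=20-21: P1@Q0 runs 1, rem=2, I/O yield, promote→Q0. Q0=[P1] Q1=[P2,P3,P4,P5] Q2=[]
t=21-22: P1@Q0 runs 1, rem=1, I/O yield, promote→Q0. Q0=[P1] Q1=[P2,P3,P4,P5] Q2=[]
t=22-23: P1@Q0 runs 1, rem=0, completes. Q0=[] Q1=[P2,P3,P4,P5] Q2=[]
t=23-29: P2@Q1 runs 6, rem=1, quantum used, demote→Q2. Q0=[] Q1=[P3,P4,P5] Q2=[P2]
t=29-33: P3@Q1 runs 4, rem=0, completes. Q0=[] Q1=[P4,P5] Q2=[P2]
t=33-35: P4@Q1 runs 2, rem=0, completes. Q0=[] Q1=[P5] Q2=[P2]
t=35-37: P5@Q1 runs 2, rem=0, completes. Q0=[] Q1=[] Q2=[P2]
t=37-38: P2@Q2 runs 1, rem=0, completes. Q0=[] Q1=[] Q2=[]

Answer: P1(0-1) P2(1-3) P3(3-5) P4(5-7) P5(7-9) P1(9-10) P1(10-11) P1(11-12) P1(12-13) P1(13-14) P1(14-15) P1(15-16) P1(16-17) P1(17-18) P1(18-19) P1(19-20) P1(20-21) P1(21-22) P1(22-23) P2(23-29) P3(29-33) P4(33-35) P5(35-37) P2(37-38)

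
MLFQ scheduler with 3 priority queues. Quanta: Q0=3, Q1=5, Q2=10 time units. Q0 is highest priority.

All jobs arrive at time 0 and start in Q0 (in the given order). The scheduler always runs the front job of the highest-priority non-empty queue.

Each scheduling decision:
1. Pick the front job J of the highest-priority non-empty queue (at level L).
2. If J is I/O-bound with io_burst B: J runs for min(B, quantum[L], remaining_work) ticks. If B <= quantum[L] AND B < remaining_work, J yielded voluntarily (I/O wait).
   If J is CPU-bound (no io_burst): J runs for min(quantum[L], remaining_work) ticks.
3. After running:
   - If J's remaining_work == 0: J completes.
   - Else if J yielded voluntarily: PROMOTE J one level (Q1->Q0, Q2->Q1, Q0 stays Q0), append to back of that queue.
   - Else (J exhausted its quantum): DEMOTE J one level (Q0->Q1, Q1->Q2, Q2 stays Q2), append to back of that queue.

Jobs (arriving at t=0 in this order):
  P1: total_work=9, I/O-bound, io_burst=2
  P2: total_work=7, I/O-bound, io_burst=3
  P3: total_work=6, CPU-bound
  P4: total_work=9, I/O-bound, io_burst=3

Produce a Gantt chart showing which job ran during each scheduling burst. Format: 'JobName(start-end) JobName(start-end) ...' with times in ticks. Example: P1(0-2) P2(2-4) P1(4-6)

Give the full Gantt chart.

Answer: P1(0-2) P2(2-5) P3(5-8) P4(8-11) P1(11-13) P2(13-16) P4(16-19) P1(19-21) P2(21-22) P4(22-25) P1(25-27) P1(27-28) P3(28-31)

Derivation:
t=0-2: P1@Q0 runs 2, rem=7, I/O yield, promote→Q0. Q0=[P2,P3,P4,P1] Q1=[] Q2=[]
t=2-5: P2@Q0 runs 3, rem=4, I/O yield, promote→Q0. Q0=[P3,P4,P1,P2] Q1=[] Q2=[]
t=5-8: P3@Q0 runs 3, rem=3, quantum used, demote→Q1. Q0=[P4,P1,P2] Q1=[P3] Q2=[]
t=8-11: P4@Q0 runs 3, rem=6, I/O yield, promote→Q0. Q0=[P1,P2,P4] Q1=[P3] Q2=[]
t=11-13: P1@Q0 runs 2, rem=5, I/O yield, promote→Q0. Q0=[P2,P4,P1] Q1=[P3] Q2=[]
t=13-16: P2@Q0 runs 3, rem=1, I/O yield, promote→Q0. Q0=[P4,P1,P2] Q1=[P3] Q2=[]
t=16-19: P4@Q0 runs 3, rem=3, I/O yield, promote→Q0. Q0=[P1,P2,P4] Q1=[P3] Q2=[]
t=19-21: P1@Q0 runs 2, rem=3, I/O yield, promote→Q0. Q0=[P2,P4,P1] Q1=[P3] Q2=[]
t=21-22: P2@Q0 runs 1, rem=0, completes. Q0=[P4,P1] Q1=[P3] Q2=[]
t=22-25: P4@Q0 runs 3, rem=0, completes. Q0=[P1] Q1=[P3] Q2=[]
t=25-27: P1@Q0 runs 2, rem=1, I/O yield, promote→Q0. Q0=[P1] Q1=[P3] Q2=[]
t=27-28: P1@Q0 runs 1, rem=0, completes. Q0=[] Q1=[P3] Q2=[]
t=28-31: P3@Q1 runs 3, rem=0, completes. Q0=[] Q1=[] Q2=[]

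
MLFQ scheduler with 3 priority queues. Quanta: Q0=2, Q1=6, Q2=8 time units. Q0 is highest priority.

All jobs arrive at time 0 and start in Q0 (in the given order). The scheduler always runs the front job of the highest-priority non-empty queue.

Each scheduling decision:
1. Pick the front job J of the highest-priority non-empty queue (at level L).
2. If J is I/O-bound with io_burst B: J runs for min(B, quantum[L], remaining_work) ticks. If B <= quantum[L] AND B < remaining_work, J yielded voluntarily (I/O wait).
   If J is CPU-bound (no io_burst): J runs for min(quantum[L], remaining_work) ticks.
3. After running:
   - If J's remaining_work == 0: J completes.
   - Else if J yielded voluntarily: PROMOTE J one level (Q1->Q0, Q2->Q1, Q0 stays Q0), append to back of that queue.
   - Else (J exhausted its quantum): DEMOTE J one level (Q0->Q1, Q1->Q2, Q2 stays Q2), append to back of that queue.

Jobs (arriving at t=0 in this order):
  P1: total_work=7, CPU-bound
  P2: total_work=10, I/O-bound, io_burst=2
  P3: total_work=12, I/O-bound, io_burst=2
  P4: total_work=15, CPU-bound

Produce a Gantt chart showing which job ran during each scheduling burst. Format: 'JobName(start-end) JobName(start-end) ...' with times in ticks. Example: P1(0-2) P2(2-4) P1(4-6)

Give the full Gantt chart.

t=0-2: P1@Q0 runs 2, rem=5, quantum used, demote→Q1. Q0=[P2,P3,P4] Q1=[P1] Q2=[]
t=2-4: P2@Q0 runs 2, rem=8, I/O yield, promote→Q0. Q0=[P3,P4,P2] Q1=[P1] Q2=[]
t=4-6: P3@Q0 runs 2, rem=10, I/O yield, promote→Q0. Q0=[P4,P2,P3] Q1=[P1] Q2=[]
t=6-8: P4@Q0 runs 2, rem=13, quantum used, demote→Q1. Q0=[P2,P3] Q1=[P1,P4] Q2=[]
t=8-10: P2@Q0 runs 2, rem=6, I/O yield, promote→Q0. Q0=[P3,P2] Q1=[P1,P4] Q2=[]
t=10-12: P3@Q0 runs 2, rem=8, I/O yield, promote→Q0. Q0=[P2,P3] Q1=[P1,P4] Q2=[]
t=12-14: P2@Q0 runs 2, rem=4, I/O yield, promote→Q0. Q0=[P3,P2] Q1=[P1,P4] Q2=[]
t=14-16: P3@Q0 runs 2, rem=6, I/O yield, promote→Q0. Q0=[P2,P3] Q1=[P1,P4] Q2=[]
t=16-18: P2@Q0 runs 2, rem=2, I/O yield, promote→Q0. Q0=[P3,P2] Q1=[P1,P4] Q2=[]
t=18-20: P3@Q0 runs 2, rem=4, I/O yield, promote→Q0. Q0=[P2,P3] Q1=[P1,P4] Q2=[]
t=20-22: P2@Q0 runs 2, rem=0, completes. Q0=[P3] Q1=[P1,P4] Q2=[]
t=22-24: P3@Q0 runs 2, rem=2, I/O yield, promote→Q0. Q0=[P3] Q1=[P1,P4] Q2=[]
t=24-26: P3@Q0 runs 2, rem=0, completes. Q0=[] Q1=[P1,P4] Q2=[]
t=26-31: P1@Q1 runs 5, rem=0, completes. Q0=[] Q1=[P4] Q2=[]
t=31-37: P4@Q1 runs 6, rem=7, quantum used, demote→Q2. Q0=[] Q1=[] Q2=[P4]
t=37-44: P4@Q2 runs 7, rem=0, completes. Q0=[] Q1=[] Q2=[]

Answer: P1(0-2) P2(2-4) P3(4-6) P4(6-8) P2(8-10) P3(10-12) P2(12-14) P3(14-16) P2(16-18) P3(18-20) P2(20-22) P3(22-24) P3(24-26) P1(26-31) P4(31-37) P4(37-44)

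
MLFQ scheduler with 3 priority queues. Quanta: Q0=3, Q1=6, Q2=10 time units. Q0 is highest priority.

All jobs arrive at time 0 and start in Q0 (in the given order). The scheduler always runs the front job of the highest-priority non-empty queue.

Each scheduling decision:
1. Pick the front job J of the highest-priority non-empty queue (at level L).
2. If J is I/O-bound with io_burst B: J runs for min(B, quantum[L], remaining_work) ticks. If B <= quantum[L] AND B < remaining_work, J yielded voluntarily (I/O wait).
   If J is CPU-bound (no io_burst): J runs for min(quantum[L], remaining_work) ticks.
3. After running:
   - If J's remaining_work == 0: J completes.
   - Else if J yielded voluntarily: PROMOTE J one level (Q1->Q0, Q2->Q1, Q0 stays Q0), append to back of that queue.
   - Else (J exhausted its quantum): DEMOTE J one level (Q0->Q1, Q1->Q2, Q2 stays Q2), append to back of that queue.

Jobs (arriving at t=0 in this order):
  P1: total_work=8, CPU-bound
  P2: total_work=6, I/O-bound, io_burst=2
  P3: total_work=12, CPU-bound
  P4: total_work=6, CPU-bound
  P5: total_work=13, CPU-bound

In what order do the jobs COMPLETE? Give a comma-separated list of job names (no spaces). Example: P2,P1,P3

Answer: P2,P1,P4,P3,P5

Derivation:
t=0-3: P1@Q0 runs 3, rem=5, quantum used, demote→Q1. Q0=[P2,P3,P4,P5] Q1=[P1] Q2=[]
t=3-5: P2@Q0 runs 2, rem=4, I/O yield, promote→Q0. Q0=[P3,P4,P5,P2] Q1=[P1] Q2=[]
t=5-8: P3@Q0 runs 3, rem=9, quantum used, demote→Q1. Q0=[P4,P5,P2] Q1=[P1,P3] Q2=[]
t=8-11: P4@Q0 runs 3, rem=3, quantum used, demote→Q1. Q0=[P5,P2] Q1=[P1,P3,P4] Q2=[]
t=11-14: P5@Q0 runs 3, rem=10, quantum used, demote→Q1. Q0=[P2] Q1=[P1,P3,P4,P5] Q2=[]
t=14-16: P2@Q0 runs 2, rem=2, I/O yield, promote→Q0. Q0=[P2] Q1=[P1,P3,P4,P5] Q2=[]
t=16-18: P2@Q0 runs 2, rem=0, completes. Q0=[] Q1=[P1,P3,P4,P5] Q2=[]
t=18-23: P1@Q1 runs 5, rem=0, completes. Q0=[] Q1=[P3,P4,P5] Q2=[]
t=23-29: P3@Q1 runs 6, rem=3, quantum used, demote→Q2. Q0=[] Q1=[P4,P5] Q2=[P3]
t=29-32: P4@Q1 runs 3, rem=0, completes. Q0=[] Q1=[P5] Q2=[P3]
t=32-38: P5@Q1 runs 6, rem=4, quantum used, demote→Q2. Q0=[] Q1=[] Q2=[P3,P5]
t=38-41: P3@Q2 runs 3, rem=0, completes. Q0=[] Q1=[] Q2=[P5]
t=41-45: P5@Q2 runs 4, rem=0, completes. Q0=[] Q1=[] Q2=[]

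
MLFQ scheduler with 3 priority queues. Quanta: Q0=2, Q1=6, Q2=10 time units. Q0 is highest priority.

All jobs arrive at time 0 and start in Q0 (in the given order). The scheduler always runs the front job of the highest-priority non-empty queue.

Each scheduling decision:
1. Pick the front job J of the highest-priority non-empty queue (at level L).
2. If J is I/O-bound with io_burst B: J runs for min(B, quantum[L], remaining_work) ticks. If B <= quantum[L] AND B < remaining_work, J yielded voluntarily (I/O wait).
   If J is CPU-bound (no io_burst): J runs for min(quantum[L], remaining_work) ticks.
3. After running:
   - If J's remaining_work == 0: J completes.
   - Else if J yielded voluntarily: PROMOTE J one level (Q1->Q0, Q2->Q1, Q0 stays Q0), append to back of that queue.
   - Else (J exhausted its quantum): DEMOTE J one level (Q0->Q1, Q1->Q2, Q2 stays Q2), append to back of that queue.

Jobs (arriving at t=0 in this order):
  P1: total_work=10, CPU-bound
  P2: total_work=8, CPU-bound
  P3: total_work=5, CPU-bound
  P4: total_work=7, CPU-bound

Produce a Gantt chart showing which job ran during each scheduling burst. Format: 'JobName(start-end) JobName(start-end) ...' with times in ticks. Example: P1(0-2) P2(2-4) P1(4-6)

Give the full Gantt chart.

t=0-2: P1@Q0 runs 2, rem=8, quantum used, demote→Q1. Q0=[P2,P3,P4] Q1=[P1] Q2=[]
t=2-4: P2@Q0 runs 2, rem=6, quantum used, demote→Q1. Q0=[P3,P4] Q1=[P1,P2] Q2=[]
t=4-6: P3@Q0 runs 2, rem=3, quantum used, demote→Q1. Q0=[P4] Q1=[P1,P2,P3] Q2=[]
t=6-8: P4@Q0 runs 2, rem=5, quantum used, demote→Q1. Q0=[] Q1=[P1,P2,P3,P4] Q2=[]
t=8-14: P1@Q1 runs 6, rem=2, quantum used, demote→Q2. Q0=[] Q1=[P2,P3,P4] Q2=[P1]
t=14-20: P2@Q1 runs 6, rem=0, completes. Q0=[] Q1=[P3,P4] Q2=[P1]
t=20-23: P3@Q1 runs 3, rem=0, completes. Q0=[] Q1=[P4] Q2=[P1]
t=23-28: P4@Q1 runs 5, rem=0, completes. Q0=[] Q1=[] Q2=[P1]
t=28-30: P1@Q2 runs 2, rem=0, completes. Q0=[] Q1=[] Q2=[]

Answer: P1(0-2) P2(2-4) P3(4-6) P4(6-8) P1(8-14) P2(14-20) P3(20-23) P4(23-28) P1(28-30)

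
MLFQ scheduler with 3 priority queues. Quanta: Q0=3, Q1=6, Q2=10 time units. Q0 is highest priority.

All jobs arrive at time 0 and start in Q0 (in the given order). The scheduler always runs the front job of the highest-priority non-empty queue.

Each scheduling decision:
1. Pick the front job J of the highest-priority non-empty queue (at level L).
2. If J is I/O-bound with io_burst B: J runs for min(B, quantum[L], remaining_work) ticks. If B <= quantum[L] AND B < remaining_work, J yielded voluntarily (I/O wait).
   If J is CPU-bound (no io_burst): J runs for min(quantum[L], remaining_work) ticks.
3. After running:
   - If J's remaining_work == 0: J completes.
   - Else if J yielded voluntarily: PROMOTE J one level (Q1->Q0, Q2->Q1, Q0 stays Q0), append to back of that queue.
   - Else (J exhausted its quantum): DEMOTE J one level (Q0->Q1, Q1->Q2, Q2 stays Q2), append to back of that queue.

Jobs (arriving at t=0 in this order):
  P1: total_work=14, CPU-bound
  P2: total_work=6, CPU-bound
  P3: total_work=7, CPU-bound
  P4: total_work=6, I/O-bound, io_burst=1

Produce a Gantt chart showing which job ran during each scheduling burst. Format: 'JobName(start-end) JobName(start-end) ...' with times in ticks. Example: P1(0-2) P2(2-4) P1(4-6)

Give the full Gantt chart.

Answer: P1(0-3) P2(3-6) P3(6-9) P4(9-10) P4(10-11) P4(11-12) P4(12-13) P4(13-14) P4(14-15) P1(15-21) P2(21-24) P3(24-28) P1(28-33)

Derivation:
t=0-3: P1@Q0 runs 3, rem=11, quantum used, demote→Q1. Q0=[P2,P3,P4] Q1=[P1] Q2=[]
t=3-6: P2@Q0 runs 3, rem=3, quantum used, demote→Q1. Q0=[P3,P4] Q1=[P1,P2] Q2=[]
t=6-9: P3@Q0 runs 3, rem=4, quantum used, demote→Q1. Q0=[P4] Q1=[P1,P2,P3] Q2=[]
t=9-10: P4@Q0 runs 1, rem=5, I/O yield, promote→Q0. Q0=[P4] Q1=[P1,P2,P3] Q2=[]
t=10-11: P4@Q0 runs 1, rem=4, I/O yield, promote→Q0. Q0=[P4] Q1=[P1,P2,P3] Q2=[]
t=11-12: P4@Q0 runs 1, rem=3, I/O yield, promote→Q0. Q0=[P4] Q1=[P1,P2,P3] Q2=[]
t=12-13: P4@Q0 runs 1, rem=2, I/O yield, promote→Q0. Q0=[P4] Q1=[P1,P2,P3] Q2=[]
t=13-14: P4@Q0 runs 1, rem=1, I/O yield, promote→Q0. Q0=[P4] Q1=[P1,P2,P3] Q2=[]
t=14-15: P4@Q0 runs 1, rem=0, completes. Q0=[] Q1=[P1,P2,P3] Q2=[]
t=15-21: P1@Q1 runs 6, rem=5, quantum used, demote→Q2. Q0=[] Q1=[P2,P3] Q2=[P1]
t=21-24: P2@Q1 runs 3, rem=0, completes. Q0=[] Q1=[P3] Q2=[P1]
t=24-28: P3@Q1 runs 4, rem=0, completes. Q0=[] Q1=[] Q2=[P1]
t=28-33: P1@Q2 runs 5, rem=0, completes. Q0=[] Q1=[] Q2=[]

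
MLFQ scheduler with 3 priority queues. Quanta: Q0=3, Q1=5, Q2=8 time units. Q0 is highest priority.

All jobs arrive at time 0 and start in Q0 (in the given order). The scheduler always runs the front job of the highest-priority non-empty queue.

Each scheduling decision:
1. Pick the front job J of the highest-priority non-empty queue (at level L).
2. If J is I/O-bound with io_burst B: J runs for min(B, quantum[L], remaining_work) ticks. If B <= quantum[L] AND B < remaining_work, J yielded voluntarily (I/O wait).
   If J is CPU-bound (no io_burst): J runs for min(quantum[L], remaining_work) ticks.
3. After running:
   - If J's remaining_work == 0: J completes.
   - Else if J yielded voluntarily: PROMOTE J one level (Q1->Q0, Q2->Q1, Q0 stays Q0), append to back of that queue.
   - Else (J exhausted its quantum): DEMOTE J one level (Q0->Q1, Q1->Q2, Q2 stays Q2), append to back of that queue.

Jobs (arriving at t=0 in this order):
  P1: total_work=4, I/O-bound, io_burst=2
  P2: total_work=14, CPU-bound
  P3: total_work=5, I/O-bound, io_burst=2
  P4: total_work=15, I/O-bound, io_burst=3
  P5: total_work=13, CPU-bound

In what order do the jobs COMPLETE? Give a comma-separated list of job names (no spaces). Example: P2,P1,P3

Answer: P1,P3,P4,P2,P5

Derivation:
t=0-2: P1@Q0 runs 2, rem=2, I/O yield, promote→Q0. Q0=[P2,P3,P4,P5,P1] Q1=[] Q2=[]
t=2-5: P2@Q0 runs 3, rem=11, quantum used, demote→Q1. Q0=[P3,P4,P5,P1] Q1=[P2] Q2=[]
t=5-7: P3@Q0 runs 2, rem=3, I/O yield, promote→Q0. Q0=[P4,P5,P1,P3] Q1=[P2] Q2=[]
t=7-10: P4@Q0 runs 3, rem=12, I/O yield, promote→Q0. Q0=[P5,P1,P3,P4] Q1=[P2] Q2=[]
t=10-13: P5@Q0 runs 3, rem=10, quantum used, demote→Q1. Q0=[P1,P3,P4] Q1=[P2,P5] Q2=[]
t=13-15: P1@Q0 runs 2, rem=0, completes. Q0=[P3,P4] Q1=[P2,P5] Q2=[]
t=15-17: P3@Q0 runs 2, rem=1, I/O yield, promote→Q0. Q0=[P4,P3] Q1=[P2,P5] Q2=[]
t=17-20: P4@Q0 runs 3, rem=9, I/O yield, promote→Q0. Q0=[P3,P4] Q1=[P2,P5] Q2=[]
t=20-21: P3@Q0 runs 1, rem=0, completes. Q0=[P4] Q1=[P2,P5] Q2=[]
t=21-24: P4@Q0 runs 3, rem=6, I/O yield, promote→Q0. Q0=[P4] Q1=[P2,P5] Q2=[]
t=24-27: P4@Q0 runs 3, rem=3, I/O yield, promote→Q0. Q0=[P4] Q1=[P2,P5] Q2=[]
t=27-30: P4@Q0 runs 3, rem=0, completes. Q0=[] Q1=[P2,P5] Q2=[]
t=30-35: P2@Q1 runs 5, rem=6, quantum used, demote→Q2. Q0=[] Q1=[P5] Q2=[P2]
t=35-40: P5@Q1 runs 5, rem=5, quantum used, demote→Q2. Q0=[] Q1=[] Q2=[P2,P5]
t=40-46: P2@Q2 runs 6, rem=0, completes. Q0=[] Q1=[] Q2=[P5]
t=46-51: P5@Q2 runs 5, rem=0, completes. Q0=[] Q1=[] Q2=[]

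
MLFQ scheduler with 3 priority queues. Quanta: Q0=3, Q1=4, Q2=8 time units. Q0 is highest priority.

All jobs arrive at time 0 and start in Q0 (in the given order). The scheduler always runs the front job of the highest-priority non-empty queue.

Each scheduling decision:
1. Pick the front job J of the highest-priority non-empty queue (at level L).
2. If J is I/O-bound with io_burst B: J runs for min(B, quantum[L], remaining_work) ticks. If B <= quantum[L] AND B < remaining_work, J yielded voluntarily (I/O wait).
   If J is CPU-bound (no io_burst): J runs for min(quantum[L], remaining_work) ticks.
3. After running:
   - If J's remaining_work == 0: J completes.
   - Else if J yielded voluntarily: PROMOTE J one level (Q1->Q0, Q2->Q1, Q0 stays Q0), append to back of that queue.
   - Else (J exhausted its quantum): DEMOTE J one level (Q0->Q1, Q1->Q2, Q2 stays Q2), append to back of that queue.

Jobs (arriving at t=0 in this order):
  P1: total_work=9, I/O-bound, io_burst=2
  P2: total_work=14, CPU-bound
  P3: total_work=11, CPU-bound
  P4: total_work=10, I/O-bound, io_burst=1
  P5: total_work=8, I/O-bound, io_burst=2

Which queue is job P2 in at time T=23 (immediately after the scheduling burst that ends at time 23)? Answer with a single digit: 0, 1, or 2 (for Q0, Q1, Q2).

t=0-2: P1@Q0 runs 2, rem=7, I/O yield, promote→Q0. Q0=[P2,P3,P4,P5,P1] Q1=[] Q2=[]
t=2-5: P2@Q0 runs 3, rem=11, quantum used, demote→Q1. Q0=[P3,P4,P5,P1] Q1=[P2] Q2=[]
t=5-8: P3@Q0 runs 3, rem=8, quantum used, demote→Q1. Q0=[P4,P5,P1] Q1=[P2,P3] Q2=[]
t=8-9: P4@Q0 runs 1, rem=9, I/O yield, promote→Q0. Q0=[P5,P1,P4] Q1=[P2,P3] Q2=[]
t=9-11: P5@Q0 runs 2, rem=6, I/O yield, promote→Q0. Q0=[P1,P4,P5] Q1=[P2,P3] Q2=[]
t=11-13: P1@Q0 runs 2, rem=5, I/O yield, promote→Q0. Q0=[P4,P5,P1] Q1=[P2,P3] Q2=[]
t=13-14: P4@Q0 runs 1, rem=8, I/O yield, promote→Q0. Q0=[P5,P1,P4] Q1=[P2,P3] Q2=[]
t=14-16: P5@Q0 runs 2, rem=4, I/O yield, promote→Q0. Q0=[P1,P4,P5] Q1=[P2,P3] Q2=[]
t=16-18: P1@Q0 runs 2, rem=3, I/O yield, promote→Q0. Q0=[P4,P5,P1] Q1=[P2,P3] Q2=[]
t=18-19: P4@Q0 runs 1, rem=7, I/O yield, promote→Q0. Q0=[P5,P1,P4] Q1=[P2,P3] Q2=[]
t=19-21: P5@Q0 runs 2, rem=2, I/O yield, promote→Q0. Q0=[P1,P4,P5] Q1=[P2,P3] Q2=[]
t=21-23: P1@Q0 runs 2, rem=1, I/O yield, promote→Q0. Q0=[P4,P5,P1] Q1=[P2,P3] Q2=[]
t=23-24: P4@Q0 runs 1, rem=6, I/O yield, promote→Q0. Q0=[P5,P1,P4] Q1=[P2,P3] Q2=[]
t=24-26: P5@Q0 runs 2, rem=0, completes. Q0=[P1,P4] Q1=[P2,P3] Q2=[]
t=26-27: P1@Q0 runs 1, rem=0, completes. Q0=[P4] Q1=[P2,P3] Q2=[]
t=27-28: P4@Q0 runs 1, rem=5, I/O yield, promote→Q0. Q0=[P4] Q1=[P2,P3] Q2=[]
t=28-29: P4@Q0 runs 1, rem=4, I/O yield, promote→Q0. Q0=[P4] Q1=[P2,P3] Q2=[]
t=29-30: P4@Q0 runs 1, rem=3, I/O yield, promote→Q0. Q0=[P4] Q1=[P2,P3] Q2=[]
t=30-31: P4@Q0 runs 1, rem=2, I/O yield, promote→Q0. Q0=[P4] Q1=[P2,P3] Q2=[]
t=31-32: P4@Q0 runs 1, rem=1, I/O yield, promote→Q0. Q0=[P4] Q1=[P2,P3] Q2=[]
t=32-33: P4@Q0 runs 1, rem=0, completes. Q0=[] Q1=[P2,P3] Q2=[]
t=33-37: P2@Q1 runs 4, rem=7, quantum used, demote→Q2. Q0=[] Q1=[P3] Q2=[P2]
t=37-41: P3@Q1 runs 4, rem=4, quantum used, demote→Q2. Q0=[] Q1=[] Q2=[P2,P3]
t=41-48: P2@Q2 runs 7, rem=0, completes. Q0=[] Q1=[] Q2=[P3]
t=48-52: P3@Q2 runs 4, rem=0, completes. Q0=[] Q1=[] Q2=[]

Answer: 1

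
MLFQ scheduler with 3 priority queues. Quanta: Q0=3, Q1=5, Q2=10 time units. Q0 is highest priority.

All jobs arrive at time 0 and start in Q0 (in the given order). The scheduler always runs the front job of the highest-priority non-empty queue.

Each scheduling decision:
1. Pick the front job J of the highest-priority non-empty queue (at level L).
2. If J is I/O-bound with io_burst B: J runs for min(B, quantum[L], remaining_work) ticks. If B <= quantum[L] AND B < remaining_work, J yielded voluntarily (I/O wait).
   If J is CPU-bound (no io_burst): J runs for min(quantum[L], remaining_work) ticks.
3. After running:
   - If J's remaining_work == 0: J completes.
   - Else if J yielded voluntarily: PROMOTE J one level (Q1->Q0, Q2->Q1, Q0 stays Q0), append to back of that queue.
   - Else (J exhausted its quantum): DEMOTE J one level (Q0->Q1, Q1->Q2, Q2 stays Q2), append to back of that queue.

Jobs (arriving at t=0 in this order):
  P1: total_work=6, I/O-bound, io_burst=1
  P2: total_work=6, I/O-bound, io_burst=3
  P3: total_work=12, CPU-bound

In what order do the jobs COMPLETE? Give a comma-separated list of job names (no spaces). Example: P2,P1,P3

Answer: P2,P1,P3

Derivation:
t=0-1: P1@Q0 runs 1, rem=5, I/O yield, promote→Q0. Q0=[P2,P3,P1] Q1=[] Q2=[]
t=1-4: P2@Q0 runs 3, rem=3, I/O yield, promote→Q0. Q0=[P3,P1,P2] Q1=[] Q2=[]
t=4-7: P3@Q0 runs 3, rem=9, quantum used, demote→Q1. Q0=[P1,P2] Q1=[P3] Q2=[]
t=7-8: P1@Q0 runs 1, rem=4, I/O yield, promote→Q0. Q0=[P2,P1] Q1=[P3] Q2=[]
t=8-11: P2@Q0 runs 3, rem=0, completes. Q0=[P1] Q1=[P3] Q2=[]
t=11-12: P1@Q0 runs 1, rem=3, I/O yield, promote→Q0. Q0=[P1] Q1=[P3] Q2=[]
t=12-13: P1@Q0 runs 1, rem=2, I/O yield, promote→Q0. Q0=[P1] Q1=[P3] Q2=[]
t=13-14: P1@Q0 runs 1, rem=1, I/O yield, promote→Q0. Q0=[P1] Q1=[P3] Q2=[]
t=14-15: P1@Q0 runs 1, rem=0, completes. Q0=[] Q1=[P3] Q2=[]
t=15-20: P3@Q1 runs 5, rem=4, quantum used, demote→Q2. Q0=[] Q1=[] Q2=[P3]
t=20-24: P3@Q2 runs 4, rem=0, completes. Q0=[] Q1=[] Q2=[]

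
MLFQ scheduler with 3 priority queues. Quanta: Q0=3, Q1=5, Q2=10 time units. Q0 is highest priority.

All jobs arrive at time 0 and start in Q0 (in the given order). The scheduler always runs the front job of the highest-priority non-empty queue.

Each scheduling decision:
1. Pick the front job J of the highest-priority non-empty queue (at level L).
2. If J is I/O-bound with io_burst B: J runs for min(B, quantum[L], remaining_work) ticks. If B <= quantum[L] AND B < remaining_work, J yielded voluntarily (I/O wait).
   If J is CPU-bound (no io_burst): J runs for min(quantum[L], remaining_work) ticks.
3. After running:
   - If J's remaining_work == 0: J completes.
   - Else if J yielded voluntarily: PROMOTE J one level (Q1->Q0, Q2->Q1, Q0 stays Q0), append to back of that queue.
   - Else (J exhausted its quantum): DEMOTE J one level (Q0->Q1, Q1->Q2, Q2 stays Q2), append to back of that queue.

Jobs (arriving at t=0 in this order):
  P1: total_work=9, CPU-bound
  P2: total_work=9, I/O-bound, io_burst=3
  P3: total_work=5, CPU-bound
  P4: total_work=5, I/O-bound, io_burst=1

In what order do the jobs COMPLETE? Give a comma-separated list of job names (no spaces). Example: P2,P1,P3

t=0-3: P1@Q0 runs 3, rem=6, quantum used, demote→Q1. Q0=[P2,P3,P4] Q1=[P1] Q2=[]
t=3-6: P2@Q0 runs 3, rem=6, I/O yield, promote→Q0. Q0=[P3,P4,P2] Q1=[P1] Q2=[]
t=6-9: P3@Q0 runs 3, rem=2, quantum used, demote→Q1. Q0=[P4,P2] Q1=[P1,P3] Q2=[]
t=9-10: P4@Q0 runs 1, rem=4, I/O yield, promote→Q0. Q0=[P2,P4] Q1=[P1,P3] Q2=[]
t=10-13: P2@Q0 runs 3, rem=3, I/O yield, promote→Q0. Q0=[P4,P2] Q1=[P1,P3] Q2=[]
t=13-14: P4@Q0 runs 1, rem=3, I/O yield, promote→Q0. Q0=[P2,P4] Q1=[P1,P3] Q2=[]
t=14-17: P2@Q0 runs 3, rem=0, completes. Q0=[P4] Q1=[P1,P3] Q2=[]
t=17-18: P4@Q0 runs 1, rem=2, I/O yield, promote→Q0. Q0=[P4] Q1=[P1,P3] Q2=[]
t=18-19: P4@Q0 runs 1, rem=1, I/O yield, promote→Q0. Q0=[P4] Q1=[P1,P3] Q2=[]
t=19-20: P4@Q0 runs 1, rem=0, completes. Q0=[] Q1=[P1,P3] Q2=[]
t=20-25: P1@Q1 runs 5, rem=1, quantum used, demote→Q2. Q0=[] Q1=[P3] Q2=[P1]
t=25-27: P3@Q1 runs 2, rem=0, completes. Q0=[] Q1=[] Q2=[P1]
t=27-28: P1@Q2 runs 1, rem=0, completes. Q0=[] Q1=[] Q2=[]

Answer: P2,P4,P3,P1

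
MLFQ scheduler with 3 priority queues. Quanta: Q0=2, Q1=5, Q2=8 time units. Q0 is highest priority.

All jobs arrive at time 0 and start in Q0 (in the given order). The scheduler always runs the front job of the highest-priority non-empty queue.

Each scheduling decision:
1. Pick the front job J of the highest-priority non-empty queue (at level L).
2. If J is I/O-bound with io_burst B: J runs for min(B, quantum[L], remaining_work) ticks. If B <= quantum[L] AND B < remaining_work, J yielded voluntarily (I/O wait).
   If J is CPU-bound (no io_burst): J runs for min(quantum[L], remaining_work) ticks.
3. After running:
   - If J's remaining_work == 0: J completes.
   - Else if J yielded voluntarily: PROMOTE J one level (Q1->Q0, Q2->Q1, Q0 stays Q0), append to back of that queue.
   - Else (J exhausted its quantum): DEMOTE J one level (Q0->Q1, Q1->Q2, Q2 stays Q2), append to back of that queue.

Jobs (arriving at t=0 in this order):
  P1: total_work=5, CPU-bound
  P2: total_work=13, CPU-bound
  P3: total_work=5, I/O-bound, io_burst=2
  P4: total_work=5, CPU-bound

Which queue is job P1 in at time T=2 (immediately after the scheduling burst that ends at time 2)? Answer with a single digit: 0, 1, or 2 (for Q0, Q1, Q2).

t=0-2: P1@Q0 runs 2, rem=3, quantum used, demote→Q1. Q0=[P2,P3,P4] Q1=[P1] Q2=[]
t=2-4: P2@Q0 runs 2, rem=11, quantum used, demote→Q1. Q0=[P3,P4] Q1=[P1,P2] Q2=[]
t=4-6: P3@Q0 runs 2, rem=3, I/O yield, promote→Q0. Q0=[P4,P3] Q1=[P1,P2] Q2=[]
t=6-8: P4@Q0 runs 2, rem=3, quantum used, demote→Q1. Q0=[P3] Q1=[P1,P2,P4] Q2=[]
t=8-10: P3@Q0 runs 2, rem=1, I/O yield, promote→Q0. Q0=[P3] Q1=[P1,P2,P4] Q2=[]
t=10-11: P3@Q0 runs 1, rem=0, completes. Q0=[] Q1=[P1,P2,P4] Q2=[]
t=11-14: P1@Q1 runs 3, rem=0, completes. Q0=[] Q1=[P2,P4] Q2=[]
t=14-19: P2@Q1 runs 5, rem=6, quantum used, demote→Q2. Q0=[] Q1=[P4] Q2=[P2]
t=19-22: P4@Q1 runs 3, rem=0, completes. Q0=[] Q1=[] Q2=[P2]
t=22-28: P2@Q2 runs 6, rem=0, completes. Q0=[] Q1=[] Q2=[]

Answer: 1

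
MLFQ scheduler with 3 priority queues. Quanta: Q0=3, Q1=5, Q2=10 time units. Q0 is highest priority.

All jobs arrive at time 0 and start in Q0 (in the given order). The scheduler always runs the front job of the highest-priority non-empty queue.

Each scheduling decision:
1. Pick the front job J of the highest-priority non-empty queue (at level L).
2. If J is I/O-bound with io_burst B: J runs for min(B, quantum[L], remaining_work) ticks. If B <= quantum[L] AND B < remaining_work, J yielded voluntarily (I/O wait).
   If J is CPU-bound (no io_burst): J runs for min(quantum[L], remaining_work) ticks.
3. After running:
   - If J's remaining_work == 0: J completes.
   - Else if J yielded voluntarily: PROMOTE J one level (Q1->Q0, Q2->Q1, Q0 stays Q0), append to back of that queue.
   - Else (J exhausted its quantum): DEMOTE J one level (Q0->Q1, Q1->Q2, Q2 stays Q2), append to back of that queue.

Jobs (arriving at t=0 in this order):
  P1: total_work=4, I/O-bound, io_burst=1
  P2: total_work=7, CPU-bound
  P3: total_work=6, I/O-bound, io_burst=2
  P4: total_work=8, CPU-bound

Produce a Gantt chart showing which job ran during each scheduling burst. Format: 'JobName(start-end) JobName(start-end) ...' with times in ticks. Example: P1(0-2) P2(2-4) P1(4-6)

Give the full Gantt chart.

t=0-1: P1@Q0 runs 1, rem=3, I/O yield, promote→Q0. Q0=[P2,P3,P4,P1] Q1=[] Q2=[]
t=1-4: P2@Q0 runs 3, rem=4, quantum used, demote→Q1. Q0=[P3,P4,P1] Q1=[P2] Q2=[]
t=4-6: P3@Q0 runs 2, rem=4, I/O yield, promote→Q0. Q0=[P4,P1,P3] Q1=[P2] Q2=[]
t=6-9: P4@Q0 runs 3, rem=5, quantum used, demote→Q1. Q0=[P1,P3] Q1=[P2,P4] Q2=[]
t=9-10: P1@Q0 runs 1, rem=2, I/O yield, promote→Q0. Q0=[P3,P1] Q1=[P2,P4] Q2=[]
t=10-12: P3@Q0 runs 2, rem=2, I/O yield, promote→Q0. Q0=[P1,P3] Q1=[P2,P4] Q2=[]
t=12-13: P1@Q0 runs 1, rem=1, I/O yield, promote→Q0. Q0=[P3,P1] Q1=[P2,P4] Q2=[]
t=13-15: P3@Q0 runs 2, rem=0, completes. Q0=[P1] Q1=[P2,P4] Q2=[]
t=15-16: P1@Q0 runs 1, rem=0, completes. Q0=[] Q1=[P2,P4] Q2=[]
t=16-20: P2@Q1 runs 4, rem=0, completes. Q0=[] Q1=[P4] Q2=[]
t=20-25: P4@Q1 runs 5, rem=0, completes. Q0=[] Q1=[] Q2=[]

Answer: P1(0-1) P2(1-4) P3(4-6) P4(6-9) P1(9-10) P3(10-12) P1(12-13) P3(13-15) P1(15-16) P2(16-20) P4(20-25)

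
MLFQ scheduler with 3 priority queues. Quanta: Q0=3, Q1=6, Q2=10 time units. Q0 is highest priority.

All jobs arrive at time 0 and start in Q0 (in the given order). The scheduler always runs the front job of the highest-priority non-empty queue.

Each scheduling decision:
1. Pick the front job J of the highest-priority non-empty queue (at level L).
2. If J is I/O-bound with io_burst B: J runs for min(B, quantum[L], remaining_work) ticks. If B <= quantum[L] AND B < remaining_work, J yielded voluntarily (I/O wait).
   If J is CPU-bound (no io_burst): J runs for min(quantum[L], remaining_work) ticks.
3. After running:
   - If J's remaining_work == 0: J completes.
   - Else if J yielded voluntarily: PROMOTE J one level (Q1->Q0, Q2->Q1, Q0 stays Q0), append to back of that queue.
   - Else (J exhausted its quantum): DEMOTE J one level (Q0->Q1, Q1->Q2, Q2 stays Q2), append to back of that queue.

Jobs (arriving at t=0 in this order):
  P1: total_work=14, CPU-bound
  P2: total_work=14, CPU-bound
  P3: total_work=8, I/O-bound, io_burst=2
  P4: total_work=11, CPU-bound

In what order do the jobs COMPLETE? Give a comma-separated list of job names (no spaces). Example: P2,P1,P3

t=0-3: P1@Q0 runs 3, rem=11, quantum used, demote→Q1. Q0=[P2,P3,P4] Q1=[P1] Q2=[]
t=3-6: P2@Q0 runs 3, rem=11, quantum used, demote→Q1. Q0=[P3,P4] Q1=[P1,P2] Q2=[]
t=6-8: P3@Q0 runs 2, rem=6, I/O yield, promote→Q0. Q0=[P4,P3] Q1=[P1,P2] Q2=[]
t=8-11: P4@Q0 runs 3, rem=8, quantum used, demote→Q1. Q0=[P3] Q1=[P1,P2,P4] Q2=[]
t=11-13: P3@Q0 runs 2, rem=4, I/O yield, promote→Q0. Q0=[P3] Q1=[P1,P2,P4] Q2=[]
t=13-15: P3@Q0 runs 2, rem=2, I/O yield, promote→Q0. Q0=[P3] Q1=[P1,P2,P4] Q2=[]
t=15-17: P3@Q0 runs 2, rem=0, completes. Q0=[] Q1=[P1,P2,P4] Q2=[]
t=17-23: P1@Q1 runs 6, rem=5, quantum used, demote→Q2. Q0=[] Q1=[P2,P4] Q2=[P1]
t=23-29: P2@Q1 runs 6, rem=5, quantum used, demote→Q2. Q0=[] Q1=[P4] Q2=[P1,P2]
t=29-35: P4@Q1 runs 6, rem=2, quantum used, demote→Q2. Q0=[] Q1=[] Q2=[P1,P2,P4]
t=35-40: P1@Q2 runs 5, rem=0, completes. Q0=[] Q1=[] Q2=[P2,P4]
t=40-45: P2@Q2 runs 5, rem=0, completes. Q0=[] Q1=[] Q2=[P4]
t=45-47: P4@Q2 runs 2, rem=0, completes. Q0=[] Q1=[] Q2=[]

Answer: P3,P1,P2,P4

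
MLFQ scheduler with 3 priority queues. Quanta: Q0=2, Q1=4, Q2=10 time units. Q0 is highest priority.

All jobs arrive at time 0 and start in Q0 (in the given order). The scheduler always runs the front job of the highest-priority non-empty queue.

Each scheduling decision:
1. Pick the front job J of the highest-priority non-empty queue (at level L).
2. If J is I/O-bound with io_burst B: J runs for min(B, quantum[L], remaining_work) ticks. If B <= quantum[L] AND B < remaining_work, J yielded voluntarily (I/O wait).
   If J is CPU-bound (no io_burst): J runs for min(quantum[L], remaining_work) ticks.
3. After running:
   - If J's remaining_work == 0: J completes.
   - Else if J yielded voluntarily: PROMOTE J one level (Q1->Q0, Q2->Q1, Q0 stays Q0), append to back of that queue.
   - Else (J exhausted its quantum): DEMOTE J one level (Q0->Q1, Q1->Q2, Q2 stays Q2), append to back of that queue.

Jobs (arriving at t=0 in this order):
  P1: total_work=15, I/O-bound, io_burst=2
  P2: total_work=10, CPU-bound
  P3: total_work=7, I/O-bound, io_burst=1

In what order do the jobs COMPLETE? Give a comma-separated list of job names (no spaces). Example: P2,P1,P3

Answer: P3,P1,P2

Derivation:
t=0-2: P1@Q0 runs 2, rem=13, I/O yield, promote→Q0. Q0=[P2,P3,P1] Q1=[] Q2=[]
t=2-4: P2@Q0 runs 2, rem=8, quantum used, demote→Q1. Q0=[P3,P1] Q1=[P2] Q2=[]
t=4-5: P3@Q0 runs 1, rem=6, I/O yield, promote→Q0. Q0=[P1,P3] Q1=[P2] Q2=[]
t=5-7: P1@Q0 runs 2, rem=11, I/O yield, promote→Q0. Q0=[P3,P1] Q1=[P2] Q2=[]
t=7-8: P3@Q0 runs 1, rem=5, I/O yield, promote→Q0. Q0=[P1,P3] Q1=[P2] Q2=[]
t=8-10: P1@Q0 runs 2, rem=9, I/O yield, promote→Q0. Q0=[P3,P1] Q1=[P2] Q2=[]
t=10-11: P3@Q0 runs 1, rem=4, I/O yield, promote→Q0. Q0=[P1,P3] Q1=[P2] Q2=[]
t=11-13: P1@Q0 runs 2, rem=7, I/O yield, promote→Q0. Q0=[P3,P1] Q1=[P2] Q2=[]
t=13-14: P3@Q0 runs 1, rem=3, I/O yield, promote→Q0. Q0=[P1,P3] Q1=[P2] Q2=[]
t=14-16: P1@Q0 runs 2, rem=5, I/O yield, promote→Q0. Q0=[P3,P1] Q1=[P2] Q2=[]
t=16-17: P3@Q0 runs 1, rem=2, I/O yield, promote→Q0. Q0=[P1,P3] Q1=[P2] Q2=[]
t=17-19: P1@Q0 runs 2, rem=3, I/O yield, promote→Q0. Q0=[P3,P1] Q1=[P2] Q2=[]
t=19-20: P3@Q0 runs 1, rem=1, I/O yield, promote→Q0. Q0=[P1,P3] Q1=[P2] Q2=[]
t=20-22: P1@Q0 runs 2, rem=1, I/O yield, promote→Q0. Q0=[P3,P1] Q1=[P2] Q2=[]
t=22-23: P3@Q0 runs 1, rem=0, completes. Q0=[P1] Q1=[P2] Q2=[]
t=23-24: P1@Q0 runs 1, rem=0, completes. Q0=[] Q1=[P2] Q2=[]
t=24-28: P2@Q1 runs 4, rem=4, quantum used, demote→Q2. Q0=[] Q1=[] Q2=[P2]
t=28-32: P2@Q2 runs 4, rem=0, completes. Q0=[] Q1=[] Q2=[]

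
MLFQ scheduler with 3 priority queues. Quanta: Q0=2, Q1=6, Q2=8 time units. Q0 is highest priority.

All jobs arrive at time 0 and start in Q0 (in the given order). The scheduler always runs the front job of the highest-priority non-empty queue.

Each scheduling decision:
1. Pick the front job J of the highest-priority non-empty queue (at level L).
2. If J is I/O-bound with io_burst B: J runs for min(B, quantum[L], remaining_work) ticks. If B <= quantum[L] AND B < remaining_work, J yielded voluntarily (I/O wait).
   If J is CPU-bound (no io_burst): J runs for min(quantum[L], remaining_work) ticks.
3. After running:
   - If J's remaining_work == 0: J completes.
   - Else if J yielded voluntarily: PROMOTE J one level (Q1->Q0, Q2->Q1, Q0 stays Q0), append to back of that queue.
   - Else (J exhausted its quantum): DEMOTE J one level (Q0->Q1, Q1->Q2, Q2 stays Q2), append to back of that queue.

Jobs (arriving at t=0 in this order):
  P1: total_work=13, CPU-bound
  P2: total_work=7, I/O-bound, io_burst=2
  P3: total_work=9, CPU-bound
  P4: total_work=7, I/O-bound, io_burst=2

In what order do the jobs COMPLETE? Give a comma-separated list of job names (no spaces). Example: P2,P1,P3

t=0-2: P1@Q0 runs 2, rem=11, quantum used, demote→Q1. Q0=[P2,P3,P4] Q1=[P1] Q2=[]
t=2-4: P2@Q0 runs 2, rem=5, I/O yield, promote→Q0. Q0=[P3,P4,P2] Q1=[P1] Q2=[]
t=4-6: P3@Q0 runs 2, rem=7, quantum used, demote→Q1. Q0=[P4,P2] Q1=[P1,P3] Q2=[]
t=6-8: P4@Q0 runs 2, rem=5, I/O yield, promote→Q0. Q0=[P2,P4] Q1=[P1,P3] Q2=[]
t=8-10: P2@Q0 runs 2, rem=3, I/O yield, promote→Q0. Q0=[P4,P2] Q1=[P1,P3] Q2=[]
t=10-12: P4@Q0 runs 2, rem=3, I/O yield, promote→Q0. Q0=[P2,P4] Q1=[P1,P3] Q2=[]
t=12-14: P2@Q0 runs 2, rem=1, I/O yield, promote→Q0. Q0=[P4,P2] Q1=[P1,P3] Q2=[]
t=14-16: P4@Q0 runs 2, rem=1, I/O yield, promote→Q0. Q0=[P2,P4] Q1=[P1,P3] Q2=[]
t=16-17: P2@Q0 runs 1, rem=0, completes. Q0=[P4] Q1=[P1,P3] Q2=[]
t=17-18: P4@Q0 runs 1, rem=0, completes. Q0=[] Q1=[P1,P3] Q2=[]
t=18-24: P1@Q1 runs 6, rem=5, quantum used, demote→Q2. Q0=[] Q1=[P3] Q2=[P1]
t=24-30: P3@Q1 runs 6, rem=1, quantum used, demote→Q2. Q0=[] Q1=[] Q2=[P1,P3]
t=30-35: P1@Q2 runs 5, rem=0, completes. Q0=[] Q1=[] Q2=[P3]
t=35-36: P3@Q2 runs 1, rem=0, completes. Q0=[] Q1=[] Q2=[]

Answer: P2,P4,P1,P3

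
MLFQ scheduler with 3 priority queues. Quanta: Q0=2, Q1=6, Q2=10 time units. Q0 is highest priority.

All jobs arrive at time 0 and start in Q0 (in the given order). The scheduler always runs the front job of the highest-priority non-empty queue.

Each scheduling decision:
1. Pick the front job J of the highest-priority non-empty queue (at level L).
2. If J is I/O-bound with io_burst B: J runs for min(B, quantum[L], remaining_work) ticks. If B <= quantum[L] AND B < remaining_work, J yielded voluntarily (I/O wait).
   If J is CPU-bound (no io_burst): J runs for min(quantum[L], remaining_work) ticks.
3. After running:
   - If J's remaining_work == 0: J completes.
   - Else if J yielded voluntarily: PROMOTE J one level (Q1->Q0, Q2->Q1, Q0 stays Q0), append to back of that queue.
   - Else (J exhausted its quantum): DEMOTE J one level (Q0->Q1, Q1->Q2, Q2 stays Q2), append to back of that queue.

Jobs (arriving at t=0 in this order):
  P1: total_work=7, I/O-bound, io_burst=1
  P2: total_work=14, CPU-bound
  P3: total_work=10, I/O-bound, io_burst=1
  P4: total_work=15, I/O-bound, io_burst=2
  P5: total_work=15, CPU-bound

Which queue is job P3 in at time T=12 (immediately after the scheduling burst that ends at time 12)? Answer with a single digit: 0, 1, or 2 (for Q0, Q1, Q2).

t=0-1: P1@Q0 runs 1, rem=6, I/O yield, promote→Q0. Q0=[P2,P3,P4,P5,P1] Q1=[] Q2=[]
t=1-3: P2@Q0 runs 2, rem=12, quantum used, demote→Q1. Q0=[P3,P4,P5,P1] Q1=[P2] Q2=[]
t=3-4: P3@Q0 runs 1, rem=9, I/O yield, promote→Q0. Q0=[P4,P5,P1,P3] Q1=[P2] Q2=[]
t=4-6: P4@Q0 runs 2, rem=13, I/O yield, promote→Q0. Q0=[P5,P1,P3,P4] Q1=[P2] Q2=[]
t=6-8: P5@Q0 runs 2, rem=13, quantum used, demote→Q1. Q0=[P1,P3,P4] Q1=[P2,P5] Q2=[]
t=8-9: P1@Q0 runs 1, rem=5, I/O yield, promote→Q0. Q0=[P3,P4,P1] Q1=[P2,P5] Q2=[]
t=9-10: P3@Q0 runs 1, rem=8, I/O yield, promote→Q0. Q0=[P4,P1,P3] Q1=[P2,P5] Q2=[]
t=10-12: P4@Q0 runs 2, rem=11, I/O yield, promote→Q0. Q0=[P1,P3,P4] Q1=[P2,P5] Q2=[]
t=12-13: P1@Q0 runs 1, rem=4, I/O yield, promote→Q0. Q0=[P3,P4,P1] Q1=[P2,P5] Q2=[]
t=13-14: P3@Q0 runs 1, rem=7, I/O yield, promote→Q0. Q0=[P4,P1,P3] Q1=[P2,P5] Q2=[]
t=14-16: P4@Q0 runs 2, rem=9, I/O yield, promote→Q0. Q0=[P1,P3,P4] Q1=[P2,P5] Q2=[]
t=16-17: P1@Q0 runs 1, rem=3, I/O yield, promote→Q0. Q0=[P3,P4,P1] Q1=[P2,P5] Q2=[]
t=17-18: P3@Q0 runs 1, rem=6, I/O yield, promote→Q0. Q0=[P4,P1,P3] Q1=[P2,P5] Q2=[]
t=18-20: P4@Q0 runs 2, rem=7, I/O yield, promote→Q0. Q0=[P1,P3,P4] Q1=[P2,P5] Q2=[]
t=20-21: P1@Q0 runs 1, rem=2, I/O yield, promote→Q0. Q0=[P3,P4,P1] Q1=[P2,P5] Q2=[]
t=21-22: P3@Q0 runs 1, rem=5, I/O yield, promote→Q0. Q0=[P4,P1,P3] Q1=[P2,P5] Q2=[]
t=22-24: P4@Q0 runs 2, rem=5, I/O yield, promote→Q0. Q0=[P1,P3,P4] Q1=[P2,P5] Q2=[]
t=24-25: P1@Q0 runs 1, rem=1, I/O yield, promote→Q0. Q0=[P3,P4,P1] Q1=[P2,P5] Q2=[]
t=25-26: P3@Q0 runs 1, rem=4, I/O yield, promote→Q0. Q0=[P4,P1,P3] Q1=[P2,P5] Q2=[]
t=26-28: P4@Q0 runs 2, rem=3, I/O yield, promote→Q0. Q0=[P1,P3,P4] Q1=[P2,P5] Q2=[]
t=28-29: P1@Q0 runs 1, rem=0, completes. Q0=[P3,P4] Q1=[P2,P5] Q2=[]
t=29-30: P3@Q0 runs 1, rem=3, I/O yield, promote→Q0. Q0=[P4,P3] Q1=[P2,P5] Q2=[]
t=30-32: P4@Q0 runs 2, rem=1, I/O yield, promote→Q0. Q0=[P3,P4] Q1=[P2,P5] Q2=[]
t=32-33: P3@Q0 runs 1, rem=2, I/O yield, promote→Q0. Q0=[P4,P3] Q1=[P2,P5] Q2=[]
t=33-34: P4@Q0 runs 1, rem=0, completes. Q0=[P3] Q1=[P2,P5] Q2=[]
t=34-35: P3@Q0 runs 1, rem=1, I/O yield, promote→Q0. Q0=[P3] Q1=[P2,P5] Q2=[]
t=35-36: P3@Q0 runs 1, rem=0, completes. Q0=[] Q1=[P2,P5] Q2=[]
t=36-42: P2@Q1 runs 6, rem=6, quantum used, demote→Q2. Q0=[] Q1=[P5] Q2=[P2]
t=42-48: P5@Q1 runs 6, rem=7, quantum used, demote→Q2. Q0=[] Q1=[] Q2=[P2,P5]
t=48-54: P2@Q2 runs 6, rem=0, completes. Q0=[] Q1=[] Q2=[P5]
t=54-61: P5@Q2 runs 7, rem=0, completes. Q0=[] Q1=[] Q2=[]

Answer: 0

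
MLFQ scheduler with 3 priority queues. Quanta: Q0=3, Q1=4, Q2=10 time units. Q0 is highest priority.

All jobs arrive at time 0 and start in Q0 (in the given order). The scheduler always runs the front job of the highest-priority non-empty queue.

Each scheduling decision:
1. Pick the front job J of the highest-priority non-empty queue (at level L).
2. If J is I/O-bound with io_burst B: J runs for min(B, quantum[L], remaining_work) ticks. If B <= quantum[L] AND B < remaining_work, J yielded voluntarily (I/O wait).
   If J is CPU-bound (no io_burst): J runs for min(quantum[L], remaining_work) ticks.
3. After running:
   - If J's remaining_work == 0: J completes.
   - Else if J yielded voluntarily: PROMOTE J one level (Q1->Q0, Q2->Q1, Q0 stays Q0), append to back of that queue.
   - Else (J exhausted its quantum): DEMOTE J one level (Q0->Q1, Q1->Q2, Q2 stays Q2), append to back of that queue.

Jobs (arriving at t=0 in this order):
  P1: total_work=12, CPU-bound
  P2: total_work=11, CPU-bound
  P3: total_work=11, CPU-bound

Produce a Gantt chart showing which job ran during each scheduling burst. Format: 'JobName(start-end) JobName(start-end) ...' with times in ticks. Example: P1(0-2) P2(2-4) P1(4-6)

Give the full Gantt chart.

Answer: P1(0-3) P2(3-6) P3(6-9) P1(9-13) P2(13-17) P3(17-21) P1(21-26) P2(26-30) P3(30-34)

Derivation:
t=0-3: P1@Q0 runs 3, rem=9, quantum used, demote→Q1. Q0=[P2,P3] Q1=[P1] Q2=[]
t=3-6: P2@Q0 runs 3, rem=8, quantum used, demote→Q1. Q0=[P3] Q1=[P1,P2] Q2=[]
t=6-9: P3@Q0 runs 3, rem=8, quantum used, demote→Q1. Q0=[] Q1=[P1,P2,P3] Q2=[]
t=9-13: P1@Q1 runs 4, rem=5, quantum used, demote→Q2. Q0=[] Q1=[P2,P3] Q2=[P1]
t=13-17: P2@Q1 runs 4, rem=4, quantum used, demote→Q2. Q0=[] Q1=[P3] Q2=[P1,P2]
t=17-21: P3@Q1 runs 4, rem=4, quantum used, demote→Q2. Q0=[] Q1=[] Q2=[P1,P2,P3]
t=21-26: P1@Q2 runs 5, rem=0, completes. Q0=[] Q1=[] Q2=[P2,P3]
t=26-30: P2@Q2 runs 4, rem=0, completes. Q0=[] Q1=[] Q2=[P3]
t=30-34: P3@Q2 runs 4, rem=0, completes. Q0=[] Q1=[] Q2=[]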